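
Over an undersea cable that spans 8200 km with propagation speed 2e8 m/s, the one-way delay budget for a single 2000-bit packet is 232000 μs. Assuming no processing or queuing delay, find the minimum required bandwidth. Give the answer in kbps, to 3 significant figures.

Propagation delay = 8200000 / 200000000 = 41000 μs.
Transmission budget = 232000 − 41000 = 191000 μs.
R ≥ L / t_tx = 2000 bits / 0.191 s = 10.5 kbps.

10.5 kbps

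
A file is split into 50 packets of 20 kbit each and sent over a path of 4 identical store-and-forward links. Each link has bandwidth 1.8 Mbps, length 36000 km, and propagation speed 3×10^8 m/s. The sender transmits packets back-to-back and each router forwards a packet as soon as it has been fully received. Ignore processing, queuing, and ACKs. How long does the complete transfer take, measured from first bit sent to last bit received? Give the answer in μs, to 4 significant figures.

1069000 μs

Per-hop transmission t_tx = L/R = 20000/1800000 = 11111.1 μs.
Per-hop propagation t_prop = 36000000/300000000 = 120000 μs.
Pipeline fill: first packet needs 4·t_tx to clear all hops; remaining 49 packets each add one t_tx.
Total = (4+50-1)·t_tx + 4·t_prop = 53·11111.1 + 4·120000 = 1069000 μs.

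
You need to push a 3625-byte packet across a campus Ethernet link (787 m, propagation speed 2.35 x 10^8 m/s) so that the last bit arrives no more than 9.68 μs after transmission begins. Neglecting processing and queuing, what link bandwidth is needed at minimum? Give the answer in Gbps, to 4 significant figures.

L = 29000 bits.
Propagation delay = 787 / 235000000 = 3.34894 μs.
Transmission budget = 9.68 − 3.34894 = 6.33106 μs.
R ≥ L / t_tx = 29000 bits / 6.33106e-06 s = 4.581 Gbps.

4.581 Gbps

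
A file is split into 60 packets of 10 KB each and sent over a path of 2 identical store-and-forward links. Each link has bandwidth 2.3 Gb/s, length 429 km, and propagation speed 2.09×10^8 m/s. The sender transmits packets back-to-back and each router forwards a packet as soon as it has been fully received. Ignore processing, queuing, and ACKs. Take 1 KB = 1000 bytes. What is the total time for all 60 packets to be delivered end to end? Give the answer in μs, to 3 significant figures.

Per-hop transmission t_tx = L/R = 80000/2300000000 = 34.7826 μs.
Per-hop propagation t_prop = 429000/209000000 = 2052.63 μs.
Pipeline fill: first packet needs 2·t_tx to clear all hops; remaining 59 packets each add one t_tx.
Total = (2+60-1)·t_tx + 2·t_prop = 61·34.7826 + 2·2052.63 = 6230 μs.

6230 μs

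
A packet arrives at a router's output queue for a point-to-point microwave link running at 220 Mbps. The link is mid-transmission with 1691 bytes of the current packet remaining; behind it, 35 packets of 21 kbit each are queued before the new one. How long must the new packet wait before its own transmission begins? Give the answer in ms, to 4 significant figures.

3.402 ms

Each queued packet: L/R = 21000/220000000 = 0.0954545 ms.
35 queued → 3.34091 ms.
Plus remaining 13528 bits of current packet: 0.0614909 ms.
Queuing delay = 3.402 ms.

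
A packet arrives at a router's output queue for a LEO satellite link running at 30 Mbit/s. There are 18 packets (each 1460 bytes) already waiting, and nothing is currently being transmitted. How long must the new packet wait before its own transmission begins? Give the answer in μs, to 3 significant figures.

7010 μs

Each queued packet: L/R = 11680/30000000 = 389.333 μs.
18 queued → 7008 μs.
Queuing delay = 7010 μs.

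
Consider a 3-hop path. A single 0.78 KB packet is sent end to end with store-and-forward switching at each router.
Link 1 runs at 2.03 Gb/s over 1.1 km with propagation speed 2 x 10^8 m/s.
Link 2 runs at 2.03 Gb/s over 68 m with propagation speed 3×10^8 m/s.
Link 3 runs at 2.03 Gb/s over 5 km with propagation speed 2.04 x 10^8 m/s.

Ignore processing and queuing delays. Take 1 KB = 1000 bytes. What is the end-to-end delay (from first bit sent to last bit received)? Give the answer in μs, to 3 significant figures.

39.5 μs

L = 6240 bits.
Transmission delay per hop = L/R = 6240/2.03e+09 = 3.07389 μs; 3 hops → 9.22167 μs.
Propagation delays (d/s per hop): 5.5, 0.226667, 24.5098 μs; sum = 30.2365 μs.
End-to-end = 39.5 μs.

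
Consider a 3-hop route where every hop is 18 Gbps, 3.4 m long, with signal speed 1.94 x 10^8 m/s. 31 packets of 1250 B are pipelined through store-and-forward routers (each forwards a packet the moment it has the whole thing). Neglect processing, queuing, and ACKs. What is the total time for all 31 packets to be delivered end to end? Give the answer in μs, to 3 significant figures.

18.4 μs

Per-hop transmission t_tx = L/R = 10000/18000000000 = 0.555556 μs.
Per-hop propagation t_prop = 3.4/194000000 = 0.0175258 μs.
Pipeline fill: first packet needs 3·t_tx to clear all hops; remaining 30 packets each add one t_tx.
Total = (3+31-1)·t_tx + 3·t_prop = 33·0.555556 + 3·0.0175258 = 18.4 μs.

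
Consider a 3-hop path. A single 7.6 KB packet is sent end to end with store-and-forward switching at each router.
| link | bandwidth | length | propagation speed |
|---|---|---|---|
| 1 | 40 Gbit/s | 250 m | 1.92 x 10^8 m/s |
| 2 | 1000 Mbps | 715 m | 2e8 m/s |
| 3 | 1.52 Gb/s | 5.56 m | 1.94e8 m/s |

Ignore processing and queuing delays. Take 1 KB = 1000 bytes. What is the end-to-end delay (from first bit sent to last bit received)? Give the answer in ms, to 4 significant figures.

L = 60800 bits.
Transmission delays (L/R per hop): 0.00152, 0.0608, 0.04 ms; sum = 0.10232 ms.
Propagation delays (d/s per hop): 0.00130208, 0.003575, 2.86598e-05 ms; sum = 0.00490574 ms.
End-to-end = 0.1072 ms.

0.1072 ms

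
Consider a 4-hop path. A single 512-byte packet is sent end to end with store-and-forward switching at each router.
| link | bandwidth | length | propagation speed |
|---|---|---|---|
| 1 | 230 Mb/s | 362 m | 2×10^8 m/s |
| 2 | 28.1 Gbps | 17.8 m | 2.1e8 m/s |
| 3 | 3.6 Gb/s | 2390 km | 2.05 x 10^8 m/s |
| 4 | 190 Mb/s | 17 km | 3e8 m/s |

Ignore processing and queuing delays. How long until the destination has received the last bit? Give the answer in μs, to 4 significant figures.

L = 512 × 8 = 4096 bits.
Transmission delays (L/R per hop): 17.8087, 0.145765, 1.13778, 21.5579 μs; sum = 40.6501 μs.
Propagation delays (d/s per hop): 1.81, 0.0847619, 11658.5, 56.6667 μs; sum = 11717.1 μs.
End-to-end = 11760 μs.

11760 μs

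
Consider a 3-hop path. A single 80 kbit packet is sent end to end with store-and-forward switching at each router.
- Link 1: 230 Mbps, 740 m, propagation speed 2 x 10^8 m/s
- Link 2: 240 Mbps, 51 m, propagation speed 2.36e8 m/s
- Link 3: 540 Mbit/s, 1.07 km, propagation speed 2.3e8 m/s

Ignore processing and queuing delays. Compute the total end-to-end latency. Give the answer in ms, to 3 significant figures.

L = 80000 bits.
Transmission delays (L/R per hop): 0.347826, 0.333333, 0.148148 ms; sum = 0.829308 ms.
Propagation delays (d/s per hop): 0.0037, 0.000216102, 0.00465217 ms; sum = 0.00856828 ms.
End-to-end = 0.838 ms.

0.838 ms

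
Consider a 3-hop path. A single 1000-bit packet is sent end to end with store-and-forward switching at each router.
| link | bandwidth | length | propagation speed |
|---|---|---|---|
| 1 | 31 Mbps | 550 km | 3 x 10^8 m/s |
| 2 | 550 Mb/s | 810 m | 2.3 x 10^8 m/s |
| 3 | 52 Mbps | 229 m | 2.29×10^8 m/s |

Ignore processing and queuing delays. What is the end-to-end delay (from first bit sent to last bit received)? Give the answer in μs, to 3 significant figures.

1890 μs

Transmission delays (L/R per hop): 32.2581, 1.81818, 19.2308 μs; sum = 53.307 μs.
Propagation delays (d/s per hop): 1833.33, 3.52174, 1 μs; sum = 1837.86 μs.
End-to-end = 1890 μs.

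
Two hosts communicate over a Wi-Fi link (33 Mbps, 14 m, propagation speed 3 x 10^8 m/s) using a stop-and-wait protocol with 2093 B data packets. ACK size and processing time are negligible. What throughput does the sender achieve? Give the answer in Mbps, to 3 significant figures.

t_tx = L/R = 16744/33000000 = 0.000507394 s.
t_prop = 14/300000000 = 4.66667e-08 s; RTT = 9.33333e-08 s.
Cycle = t_tx + RTT = 0.000507487 s.
Throughput = L / cycle = 16744 / 0.000507487 = 33.0 Mbps.

33.0 Mbps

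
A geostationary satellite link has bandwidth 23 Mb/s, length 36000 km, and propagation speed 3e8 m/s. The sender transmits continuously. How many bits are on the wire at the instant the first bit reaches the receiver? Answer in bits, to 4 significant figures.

2760000 bits

Propagation delay = 36000000 / 300000000 = 0.12 s.
BDP = R × t_prop = 23000000 × 0.12 = 2760000 bits.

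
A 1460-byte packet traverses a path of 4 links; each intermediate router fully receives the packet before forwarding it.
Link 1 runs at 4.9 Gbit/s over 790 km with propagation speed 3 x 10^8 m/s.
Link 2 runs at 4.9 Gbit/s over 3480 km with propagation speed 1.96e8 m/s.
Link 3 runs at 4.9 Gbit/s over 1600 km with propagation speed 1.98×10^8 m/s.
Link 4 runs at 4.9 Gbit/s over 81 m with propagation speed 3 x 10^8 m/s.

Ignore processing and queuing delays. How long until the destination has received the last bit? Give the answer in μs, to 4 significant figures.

L = 1460 × 8 = 11680 bits.
Transmission delay per hop = L/R = 11680/4900000000 = 2.38367 μs; 4 hops → 9.53469 μs.
Propagation delays (d/s per hop): 2633.33, 17755.1, 8080.81, 0.27 μs; sum = 28469.5 μs.
End-to-end = 28480 μs.

28480 μs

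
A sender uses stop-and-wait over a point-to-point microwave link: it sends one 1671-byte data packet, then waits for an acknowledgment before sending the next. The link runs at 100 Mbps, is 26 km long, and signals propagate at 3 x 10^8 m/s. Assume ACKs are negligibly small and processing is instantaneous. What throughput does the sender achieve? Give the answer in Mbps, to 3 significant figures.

43.5 Mbps

t_tx = L/R = 13368/100000000 = 0.00013368 s.
t_prop = 26000/300000000 = 8.66667e-05 s; RTT = 0.000173333 s.
Cycle = t_tx + RTT = 0.000307013 s.
Throughput = L / cycle = 13368 / 0.000307013 = 43.5 Mbps.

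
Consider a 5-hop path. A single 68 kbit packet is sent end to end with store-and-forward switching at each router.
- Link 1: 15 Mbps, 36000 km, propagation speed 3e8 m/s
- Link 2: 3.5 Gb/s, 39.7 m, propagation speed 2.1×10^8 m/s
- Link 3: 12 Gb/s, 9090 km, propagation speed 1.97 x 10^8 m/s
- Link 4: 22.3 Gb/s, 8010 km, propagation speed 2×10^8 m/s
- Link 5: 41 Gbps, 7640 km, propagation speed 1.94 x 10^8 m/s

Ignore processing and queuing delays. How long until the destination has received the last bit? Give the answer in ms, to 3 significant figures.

L = 68000 bits.
Transmission delays (L/R per hop): 4.53333, 0.0194286, 0.00566667, 0.00304933, 0.00165854 ms; sum = 4.56314 ms.
Propagation delays (d/s per hop): 120, 0.000189048, 46.1421, 40.05, 39.3814 ms; sum = 245.574 ms.
End-to-end = 250 ms.

250 ms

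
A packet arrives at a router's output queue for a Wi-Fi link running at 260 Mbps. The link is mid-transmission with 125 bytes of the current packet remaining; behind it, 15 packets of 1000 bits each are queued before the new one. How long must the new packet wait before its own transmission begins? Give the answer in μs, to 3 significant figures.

Each queued packet: L/R = 1000/260000000 = 3.84615 μs.
15 queued → 57.6923 μs.
Plus remaining 1000 bits of current packet: 3.84615 μs.
Queuing delay = 61.5 μs.

61.5 μs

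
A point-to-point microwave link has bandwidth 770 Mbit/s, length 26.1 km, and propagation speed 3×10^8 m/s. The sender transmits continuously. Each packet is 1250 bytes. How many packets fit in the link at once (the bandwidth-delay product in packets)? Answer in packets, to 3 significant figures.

Propagation delay = 26100 / 300000000 = 8.7e-05 s.
BDP = R × t_prop = 770000000 × 8.7e-05 = 66990 bits.
In packets of 10000 bits: 6.70 packets.

6.70 packets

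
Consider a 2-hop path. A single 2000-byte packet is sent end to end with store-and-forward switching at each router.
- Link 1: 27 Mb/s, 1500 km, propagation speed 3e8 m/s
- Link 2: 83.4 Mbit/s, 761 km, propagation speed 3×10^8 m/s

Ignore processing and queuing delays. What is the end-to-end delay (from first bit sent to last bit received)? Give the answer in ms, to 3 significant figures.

L = 2000 × 8 = 16000 bits.
Transmission delays (L/R per hop): 0.592593, 0.191847 ms; sum = 0.784439 ms.
Propagation delays (d/s per hop): 5, 2.53667 ms; sum = 7.53667 ms.
End-to-end = 8.32 ms.

8.32 ms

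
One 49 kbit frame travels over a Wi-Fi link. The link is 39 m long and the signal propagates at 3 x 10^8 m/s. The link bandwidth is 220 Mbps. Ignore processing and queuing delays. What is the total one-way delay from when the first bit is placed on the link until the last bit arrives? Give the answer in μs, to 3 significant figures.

L = 49000 bits.
Transmission delay = L/R = 49000 / 220000000 = 222.727 μs.
Propagation delay = d/s = 39 m / 300000000 m/s = 0.13 μs.
Total = 223 μs.

223 μs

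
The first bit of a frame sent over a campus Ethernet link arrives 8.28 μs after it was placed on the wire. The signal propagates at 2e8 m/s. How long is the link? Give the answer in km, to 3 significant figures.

d = s × t_prop = 200000000 × 8.28e-06 = 1.66 km.

1.66 km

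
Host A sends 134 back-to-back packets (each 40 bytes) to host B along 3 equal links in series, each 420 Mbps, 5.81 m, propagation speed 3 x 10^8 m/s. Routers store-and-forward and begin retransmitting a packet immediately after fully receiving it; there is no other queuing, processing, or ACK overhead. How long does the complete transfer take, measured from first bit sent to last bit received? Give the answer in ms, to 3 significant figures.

0.104 ms

Per-hop transmission t_tx = L/R = 320/420000000 = 0.000761905 ms.
Per-hop propagation t_prop = 5.81/300000000 = 1.93667e-05 ms.
Pipeline fill: first packet needs 3·t_tx to clear all hops; remaining 133 packets each add one t_tx.
Total = (3+134-1)·t_tx + 3·t_prop = 136·0.000761905 + 3·1.93667e-05 = 0.104 ms.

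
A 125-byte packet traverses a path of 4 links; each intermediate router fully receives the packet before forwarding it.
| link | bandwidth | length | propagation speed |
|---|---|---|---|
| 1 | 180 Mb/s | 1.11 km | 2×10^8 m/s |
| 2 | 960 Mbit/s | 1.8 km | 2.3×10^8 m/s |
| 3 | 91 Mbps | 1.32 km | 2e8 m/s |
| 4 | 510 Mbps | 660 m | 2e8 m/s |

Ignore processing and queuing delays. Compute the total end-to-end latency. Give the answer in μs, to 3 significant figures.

L = 125 × 8 = 1000 bits.
Transmission delays (L/R per hop): 5.55556, 1.04167, 10.989, 1.96078 μs; sum = 19.547 μs.
Propagation delays (d/s per hop): 5.55, 7.82609, 6.6, 3.3 μs; sum = 23.2761 μs.
End-to-end = 42.8 μs.

42.8 μs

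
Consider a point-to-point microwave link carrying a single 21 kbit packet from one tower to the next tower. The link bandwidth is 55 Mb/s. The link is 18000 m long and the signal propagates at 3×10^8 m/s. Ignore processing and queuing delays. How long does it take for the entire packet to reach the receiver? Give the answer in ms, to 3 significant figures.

L = 21000 bits.
Transmission delay = L/R = 21000 / 55000000 = 0.381818 ms.
Propagation delay = d/s = 18000 m / 300000000 m/s = 0.06 ms.
Total = 0.442 ms.

0.442 ms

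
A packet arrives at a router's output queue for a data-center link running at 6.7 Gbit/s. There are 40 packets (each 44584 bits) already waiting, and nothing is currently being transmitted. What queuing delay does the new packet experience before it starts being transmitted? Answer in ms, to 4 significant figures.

Each queued packet: L/R = 44584/6700000000 = 0.00665433 ms.
40 queued → 0.266173 ms.
Queuing delay = 0.2662 ms.

0.2662 ms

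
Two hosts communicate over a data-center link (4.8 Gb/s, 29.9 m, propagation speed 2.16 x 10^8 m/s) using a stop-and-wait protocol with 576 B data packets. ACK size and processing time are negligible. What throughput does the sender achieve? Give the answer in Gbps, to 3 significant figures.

3.73 Gbps

t_tx = L/R = 4608/4800000000 = 9.6e-07 s.
t_prop = 29.9/216000000 = 1.38426e-07 s; RTT = 2.76852e-07 s.
Cycle = t_tx + RTT = 1.23685e-06 s.
Throughput = L / cycle = 4608 / 1.23685e-06 = 3.73 Gbps.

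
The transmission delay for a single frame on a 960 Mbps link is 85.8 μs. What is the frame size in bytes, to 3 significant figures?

10300 bytes

L = R × t_tx = 960000000 b/s × 8.58e-05 s = 82368 bits.
In bytes: 82368 / 8 = 10300 bytes.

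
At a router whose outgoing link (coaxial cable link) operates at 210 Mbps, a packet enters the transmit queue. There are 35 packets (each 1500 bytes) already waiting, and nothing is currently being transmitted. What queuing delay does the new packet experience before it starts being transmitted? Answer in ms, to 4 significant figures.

2.000 ms

Each queued packet: L/R = 12000/210000000 = 0.0571429 ms.
35 queued → 2 ms.
Queuing delay = 2.000 ms.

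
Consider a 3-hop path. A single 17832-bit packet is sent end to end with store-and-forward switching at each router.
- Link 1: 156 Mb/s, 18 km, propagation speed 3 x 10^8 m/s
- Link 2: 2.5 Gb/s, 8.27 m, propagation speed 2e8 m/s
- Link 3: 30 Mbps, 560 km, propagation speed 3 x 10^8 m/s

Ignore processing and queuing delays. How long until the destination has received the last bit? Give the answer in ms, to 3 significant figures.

Transmission delays (L/R per hop): 0.114308, 0.0071328, 0.5944 ms; sum = 0.71584 ms.
Propagation delays (d/s per hop): 0.06, 4.135e-05, 1.86667 ms; sum = 1.92671 ms.
End-to-end = 2.64 ms.

2.64 ms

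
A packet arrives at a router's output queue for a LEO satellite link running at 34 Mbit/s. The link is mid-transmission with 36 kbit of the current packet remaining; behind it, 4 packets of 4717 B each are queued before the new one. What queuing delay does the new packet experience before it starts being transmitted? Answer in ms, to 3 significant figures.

5.50 ms

Each queued packet: L/R = 37736/34000000 = 1.10988 ms.
4 queued → 4.43953 ms.
Plus remaining 36000 bits of current packet: 1.05882 ms.
Queuing delay = 5.50 ms.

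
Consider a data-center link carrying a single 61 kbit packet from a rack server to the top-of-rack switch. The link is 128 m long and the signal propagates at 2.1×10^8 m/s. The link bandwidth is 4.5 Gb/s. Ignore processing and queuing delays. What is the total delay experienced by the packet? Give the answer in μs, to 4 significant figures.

L = 61000 bits.
Transmission delay = L/R = 61000 / 4500000000 = 13.5556 μs.
Propagation delay = d/s = 128 m / 210000000 m/s = 0.609524 μs.
Total = 14.17 μs.

14.17 μs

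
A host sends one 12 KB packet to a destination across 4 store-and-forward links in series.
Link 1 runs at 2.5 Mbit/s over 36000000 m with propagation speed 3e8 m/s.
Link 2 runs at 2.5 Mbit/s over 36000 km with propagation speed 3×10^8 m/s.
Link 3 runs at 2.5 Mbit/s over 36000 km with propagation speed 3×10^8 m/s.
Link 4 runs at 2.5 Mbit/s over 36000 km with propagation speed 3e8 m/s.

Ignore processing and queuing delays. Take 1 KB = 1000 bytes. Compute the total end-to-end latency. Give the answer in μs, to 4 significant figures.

633600 μs

L = 96000 bits.
Transmission delay per hop = L/R = 96000/2500000 = 38400 μs; 4 hops → 153600 μs.
Propagation delays (d/s per hop): 120000, 120000, 120000, 120000 μs; sum = 480000 μs.
End-to-end = 633600 μs.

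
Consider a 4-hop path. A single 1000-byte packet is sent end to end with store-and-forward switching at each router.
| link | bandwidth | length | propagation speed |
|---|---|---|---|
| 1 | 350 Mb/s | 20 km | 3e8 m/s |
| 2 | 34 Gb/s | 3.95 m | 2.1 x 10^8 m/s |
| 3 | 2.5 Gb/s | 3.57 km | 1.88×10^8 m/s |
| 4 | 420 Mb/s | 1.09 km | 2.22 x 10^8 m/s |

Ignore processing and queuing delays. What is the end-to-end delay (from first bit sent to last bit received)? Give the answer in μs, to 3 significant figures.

136 μs

L = 1000 × 8 = 8000 bits.
Transmission delays (L/R per hop): 22.8571, 0.235294, 3.2, 19.0476 μs; sum = 45.3401 μs.
Propagation delays (d/s per hop): 66.6667, 0.0188095, 18.9894, 4.90991 μs; sum = 90.5847 μs.
End-to-end = 136 μs.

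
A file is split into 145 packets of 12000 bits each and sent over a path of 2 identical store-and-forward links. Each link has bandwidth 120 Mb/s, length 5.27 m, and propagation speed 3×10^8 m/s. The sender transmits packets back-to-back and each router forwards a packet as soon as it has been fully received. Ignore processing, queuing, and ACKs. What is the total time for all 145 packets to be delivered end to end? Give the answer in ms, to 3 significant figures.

Per-hop transmission t_tx = L/R = 12000/120000000 = 0.1 ms.
Per-hop propagation t_prop = 5.27/300000000 = 1.75667e-05 ms.
Pipeline fill: first packet needs 2·t_tx to clear all hops; remaining 144 packets each add one t_tx.
Total = (2+145-1)·t_tx + 2·t_prop = 146·0.1 + 2·1.75667e-05 = 14.6 ms.

14.6 ms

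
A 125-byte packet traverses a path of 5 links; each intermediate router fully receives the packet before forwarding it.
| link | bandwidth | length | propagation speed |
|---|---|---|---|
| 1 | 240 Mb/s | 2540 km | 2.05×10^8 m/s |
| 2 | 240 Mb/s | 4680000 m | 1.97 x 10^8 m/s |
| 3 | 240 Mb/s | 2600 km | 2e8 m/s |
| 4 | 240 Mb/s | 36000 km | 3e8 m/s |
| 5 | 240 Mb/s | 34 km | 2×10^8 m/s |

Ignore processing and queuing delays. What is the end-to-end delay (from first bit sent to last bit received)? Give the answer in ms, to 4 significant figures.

L = 125 × 8 = 1000 bits.
Transmission delay per hop = L/R = 1000/240000000 = 0.00416667 ms; 5 hops → 0.0208333 ms.
Propagation delays (d/s per hop): 12.3902, 23.7563, 13, 120, 0.17 ms; sum = 169.317 ms.
End-to-end = 169.3 ms.

169.3 ms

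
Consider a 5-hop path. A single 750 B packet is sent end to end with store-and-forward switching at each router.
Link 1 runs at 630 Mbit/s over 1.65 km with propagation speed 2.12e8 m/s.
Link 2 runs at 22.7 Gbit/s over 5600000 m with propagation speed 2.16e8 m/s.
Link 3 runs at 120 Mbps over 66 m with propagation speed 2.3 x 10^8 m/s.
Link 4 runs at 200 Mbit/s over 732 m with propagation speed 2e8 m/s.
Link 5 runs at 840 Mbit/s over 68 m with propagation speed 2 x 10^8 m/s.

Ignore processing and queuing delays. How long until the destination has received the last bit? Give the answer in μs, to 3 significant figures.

L = 750 × 8 = 6000 bits.
Transmission delays (L/R per hop): 9.52381, 0.264317, 50, 30, 7.14286 μs; sum = 96.931 μs.
Propagation delays (d/s per hop): 7.78302, 25925.9, 0.286957, 3.66, 0.34 μs; sum = 25938 μs.
End-to-end = 26000 μs.

26000 μs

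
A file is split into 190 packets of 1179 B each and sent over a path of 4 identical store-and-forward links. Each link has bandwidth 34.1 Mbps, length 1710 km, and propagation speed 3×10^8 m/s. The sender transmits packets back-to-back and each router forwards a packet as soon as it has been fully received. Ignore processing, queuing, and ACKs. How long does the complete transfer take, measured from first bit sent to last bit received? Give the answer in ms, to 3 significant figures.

76.2 ms

Per-hop transmission t_tx = L/R = 9432/34100000 = 0.276598 ms.
Per-hop propagation t_prop = 1710000/300000000 = 5.7 ms.
Pipeline fill: first packet needs 4·t_tx to clear all hops; remaining 189 packets each add one t_tx.
Total = (4+190-1)·t_tx + 4·t_prop = 193·0.276598 + 4·5.7 = 76.2 ms.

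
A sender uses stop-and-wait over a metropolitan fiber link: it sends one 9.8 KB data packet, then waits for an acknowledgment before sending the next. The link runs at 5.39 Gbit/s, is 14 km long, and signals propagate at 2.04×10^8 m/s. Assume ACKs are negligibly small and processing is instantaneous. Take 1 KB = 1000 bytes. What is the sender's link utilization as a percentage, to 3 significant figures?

t_tx = L/R = 78400/5390000000 = 1.45455e-05 s.
t_prop = 14000/204000000 = 6.86275e-05 s; RTT = 0.000137255 s.
Cycle = t_tx + RTT = 0.0001518 s.
Utilization = t_tx / cycle = 1.45455e-05/0.0001518 = 9.58 %.

9.58 %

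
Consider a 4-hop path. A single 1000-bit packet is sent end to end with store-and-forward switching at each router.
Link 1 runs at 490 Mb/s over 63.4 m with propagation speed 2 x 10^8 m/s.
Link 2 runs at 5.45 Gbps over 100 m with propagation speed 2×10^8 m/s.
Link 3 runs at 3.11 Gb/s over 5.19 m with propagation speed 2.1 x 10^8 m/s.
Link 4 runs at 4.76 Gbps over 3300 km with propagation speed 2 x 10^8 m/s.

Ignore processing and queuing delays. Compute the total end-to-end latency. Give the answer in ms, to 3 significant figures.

16.5 ms

Transmission delays (L/R per hop): 0.00204082, 0.000183486, 0.000321543, 0.000210084 ms; sum = 0.00275593 ms.
Propagation delays (d/s per hop): 0.000317, 0.0005, 2.47143e-05, 16.5 ms; sum = 16.5008 ms.
End-to-end = 16.5 ms.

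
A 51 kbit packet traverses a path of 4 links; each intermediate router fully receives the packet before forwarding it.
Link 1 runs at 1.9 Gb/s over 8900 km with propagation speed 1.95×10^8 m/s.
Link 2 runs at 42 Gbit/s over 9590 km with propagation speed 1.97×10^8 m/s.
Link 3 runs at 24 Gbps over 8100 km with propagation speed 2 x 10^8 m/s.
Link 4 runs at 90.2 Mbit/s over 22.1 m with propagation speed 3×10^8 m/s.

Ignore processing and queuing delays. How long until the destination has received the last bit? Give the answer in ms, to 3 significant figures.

L = 51000 bits.
Transmission delays (L/R per hop): 0.0268421, 0.00121429, 0.002125, 0.56541 ms; sum = 0.595592 ms.
Propagation delays (d/s per hop): 45.641, 48.6802, 40.5, 7.36667e-05 ms; sum = 134.821 ms.
End-to-end = 135 ms.

135 ms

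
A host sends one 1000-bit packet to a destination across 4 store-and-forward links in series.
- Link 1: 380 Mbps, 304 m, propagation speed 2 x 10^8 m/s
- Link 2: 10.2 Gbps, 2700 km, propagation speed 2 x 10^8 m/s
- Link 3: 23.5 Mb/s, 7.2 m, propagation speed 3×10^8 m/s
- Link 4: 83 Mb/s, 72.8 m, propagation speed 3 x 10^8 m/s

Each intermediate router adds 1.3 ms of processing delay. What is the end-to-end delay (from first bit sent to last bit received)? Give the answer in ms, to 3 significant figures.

Transmission delays (L/R per hop): 0.00263158, 9.80392e-05, 0.0425532, 0.0120482 ms; sum = 0.057331 ms.
Propagation delays (d/s per hop): 0.00152, 13.5, 2.4e-05, 0.000242667 ms; sum = 13.5018 ms.
Processing at 3 router(s): 3 × 1.3 ms = 3.9 ms.
End-to-end = 17.5 ms.

17.5 ms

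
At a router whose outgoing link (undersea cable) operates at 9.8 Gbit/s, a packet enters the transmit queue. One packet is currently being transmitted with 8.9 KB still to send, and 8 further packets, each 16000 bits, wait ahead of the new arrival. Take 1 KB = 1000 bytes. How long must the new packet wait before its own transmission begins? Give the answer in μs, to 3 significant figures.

20.3 μs

Each queued packet: L/R = 16000/9800000000 = 1.63265 μs.
8 queued → 13.0612 μs.
Plus remaining 71200 bits of current packet: 7.26531 μs.
Queuing delay = 20.3 μs.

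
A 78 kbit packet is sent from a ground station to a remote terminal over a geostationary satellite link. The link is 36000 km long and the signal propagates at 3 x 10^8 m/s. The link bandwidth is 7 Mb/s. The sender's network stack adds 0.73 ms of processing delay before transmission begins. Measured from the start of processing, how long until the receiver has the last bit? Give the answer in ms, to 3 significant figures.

132 ms

L = 78000 bits.
Transmission delay = L/R = 78000 / 7000000 = 11.1429 ms.
Propagation delay = d/s = 36000000 m / 300000000 m/s = 120 ms.
Plus processing delay 0.73 ms = 0.73 ms.
Total = 132 ms.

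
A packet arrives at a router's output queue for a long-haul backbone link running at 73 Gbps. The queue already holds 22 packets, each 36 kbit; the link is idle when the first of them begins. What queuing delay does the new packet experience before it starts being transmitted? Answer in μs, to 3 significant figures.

Each queued packet: L/R = 36000/73000000000 = 0.493151 μs.
22 queued → 10.8493 μs.
Queuing delay = 10.8 μs.

10.8 μs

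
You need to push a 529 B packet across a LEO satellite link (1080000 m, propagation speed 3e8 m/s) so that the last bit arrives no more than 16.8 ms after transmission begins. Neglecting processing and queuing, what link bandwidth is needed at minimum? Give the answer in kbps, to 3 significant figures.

321 kbps

L = 4232 bits.
Propagation delay = 1080000 / 300000000 = 3.6 ms.
Transmission budget = 16.8 − 3.6 = 13.2 ms.
R ≥ L / t_tx = 4232 bits / 0.0132 s = 321 kbps.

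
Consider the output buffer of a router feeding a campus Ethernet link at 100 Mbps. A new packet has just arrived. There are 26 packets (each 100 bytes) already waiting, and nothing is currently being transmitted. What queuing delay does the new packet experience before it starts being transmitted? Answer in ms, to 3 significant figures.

0.208 ms

Each queued packet: L/R = 800/100000000 = 0.008 ms.
26 queued → 0.208 ms.
Queuing delay = 0.208 ms.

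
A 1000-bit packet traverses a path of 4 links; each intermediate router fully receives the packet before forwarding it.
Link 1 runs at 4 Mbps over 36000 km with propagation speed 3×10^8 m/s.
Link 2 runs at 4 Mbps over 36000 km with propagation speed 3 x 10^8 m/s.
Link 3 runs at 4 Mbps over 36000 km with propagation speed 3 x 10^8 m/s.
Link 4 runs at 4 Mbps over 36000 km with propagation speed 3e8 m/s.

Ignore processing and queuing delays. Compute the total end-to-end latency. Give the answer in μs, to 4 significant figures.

Transmission delay per hop = L/R = 1000/4000000 = 250 μs; 4 hops → 1000 μs.
Propagation delays (d/s per hop): 120000, 120000, 120000, 120000 μs; sum = 480000 μs.
End-to-end = 481000 μs.

481000 μs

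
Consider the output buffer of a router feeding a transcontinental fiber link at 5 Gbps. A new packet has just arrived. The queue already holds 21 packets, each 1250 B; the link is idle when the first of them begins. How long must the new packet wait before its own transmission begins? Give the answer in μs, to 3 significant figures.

Each queued packet: L/R = 10000/5000000000 = 2 μs.
21 queued → 42 μs.
Queuing delay = 42.0 μs.

42.0 μs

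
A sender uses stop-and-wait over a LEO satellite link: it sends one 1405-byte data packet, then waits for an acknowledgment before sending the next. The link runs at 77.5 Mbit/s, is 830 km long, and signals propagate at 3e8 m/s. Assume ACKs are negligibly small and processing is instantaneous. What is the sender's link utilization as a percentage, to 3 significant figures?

2.55 %

t_tx = L/R = 11240/77500000 = 0.000145032 s.
t_prop = 830000/300000000 = 0.00276667 s; RTT = 0.00553333 s.
Cycle = t_tx + RTT = 0.00567837 s.
Utilization = t_tx / cycle = 0.000145032/0.00567837 = 2.55 %.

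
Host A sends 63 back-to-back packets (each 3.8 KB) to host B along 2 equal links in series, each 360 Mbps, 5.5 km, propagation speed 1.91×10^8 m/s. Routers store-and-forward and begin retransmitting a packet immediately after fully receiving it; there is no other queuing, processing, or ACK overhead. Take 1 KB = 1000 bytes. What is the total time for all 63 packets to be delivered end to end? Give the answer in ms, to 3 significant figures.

5.46 ms

Per-hop transmission t_tx = L/R = 30400/360000000 = 0.0844444 ms.
Per-hop propagation t_prop = 5500/191000000 = 0.0287958 ms.
Pipeline fill: first packet needs 2·t_tx to clear all hops; remaining 62 packets each add one t_tx.
Total = (2+63-1)·t_tx + 2·t_prop = 64·0.0844444 + 2·0.0287958 = 5.46 ms.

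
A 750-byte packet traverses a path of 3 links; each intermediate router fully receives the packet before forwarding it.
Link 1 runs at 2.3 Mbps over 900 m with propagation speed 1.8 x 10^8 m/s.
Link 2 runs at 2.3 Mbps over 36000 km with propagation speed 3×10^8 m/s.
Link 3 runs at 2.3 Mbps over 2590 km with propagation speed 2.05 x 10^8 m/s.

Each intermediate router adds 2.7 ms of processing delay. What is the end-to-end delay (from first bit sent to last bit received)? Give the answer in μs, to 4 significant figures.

145900 μs

L = 750 × 8 = 6000 bits.
Transmission delay per hop = L/R = 6000/2300000 = 2608.7 μs; 3 hops → 7826.09 μs.
Propagation delays (d/s per hop): 5, 120000, 12634.1 μs; sum = 132639 μs.
Processing at 2 router(s): 2 × 2.7 ms = 5400 μs.
End-to-end = 145900 μs.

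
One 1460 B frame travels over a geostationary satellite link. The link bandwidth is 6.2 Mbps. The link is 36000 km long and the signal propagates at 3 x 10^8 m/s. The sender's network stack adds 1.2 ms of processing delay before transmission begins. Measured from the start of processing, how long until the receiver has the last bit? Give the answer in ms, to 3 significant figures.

L = 1460 × 8 = 11680 bits.
Transmission delay = L/R = 11680 / 6200000 = 1.88387 ms.
Propagation delay = d/s = 36000000 m / 300000000 m/s = 120 ms.
Plus processing delay 1.2 ms = 1.2 ms.
Total = 123 ms.

123 ms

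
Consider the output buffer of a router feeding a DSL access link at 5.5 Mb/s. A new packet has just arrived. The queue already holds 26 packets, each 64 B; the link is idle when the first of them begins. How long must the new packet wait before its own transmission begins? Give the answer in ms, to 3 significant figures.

Each queued packet: L/R = 512/5500000 = 0.0930909 ms.
26 queued → 2.42036 ms.
Queuing delay = 2.42 ms.

2.42 ms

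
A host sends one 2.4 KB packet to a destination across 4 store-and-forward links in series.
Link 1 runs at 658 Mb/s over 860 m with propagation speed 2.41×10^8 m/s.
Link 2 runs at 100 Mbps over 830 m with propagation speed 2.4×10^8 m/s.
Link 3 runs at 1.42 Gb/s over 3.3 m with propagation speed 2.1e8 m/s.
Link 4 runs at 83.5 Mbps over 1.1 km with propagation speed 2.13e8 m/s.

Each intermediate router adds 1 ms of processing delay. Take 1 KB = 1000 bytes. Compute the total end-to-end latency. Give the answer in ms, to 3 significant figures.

L = 19200 bits.
Transmission delays (L/R per hop): 0.0291793, 0.192, 0.0135211, 0.22994 ms; sum = 0.464641 ms.
Propagation delays (d/s per hop): 0.00356846, 0.00345833, 1.57143e-05, 0.00516432 ms; sum = 0.0122068 ms.
Processing at 3 router(s): 3 × 1 ms = 3 ms.
End-to-end = 3.48 ms.

3.48 ms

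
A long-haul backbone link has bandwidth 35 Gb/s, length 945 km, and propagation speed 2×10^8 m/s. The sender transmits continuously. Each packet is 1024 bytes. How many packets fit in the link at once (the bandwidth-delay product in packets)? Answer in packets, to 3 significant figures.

20200 packets

Propagation delay = 945000 / 200000000 = 0.004725 s.
BDP = R × t_prop = 35000000000 × 0.004725 = 165375000 bits.
In packets of 8192 bits: 20200 packets.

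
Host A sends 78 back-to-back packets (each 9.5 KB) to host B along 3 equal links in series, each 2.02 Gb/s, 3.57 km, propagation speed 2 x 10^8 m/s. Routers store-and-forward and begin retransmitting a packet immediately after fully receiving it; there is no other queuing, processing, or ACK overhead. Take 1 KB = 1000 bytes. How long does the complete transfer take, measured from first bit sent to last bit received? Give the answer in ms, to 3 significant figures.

3.06 ms

Per-hop transmission t_tx = L/R = 76000/2020000000 = 0.0376238 ms.
Per-hop propagation t_prop = 3570/200000000 = 0.01785 ms.
Pipeline fill: first packet needs 3·t_tx to clear all hops; remaining 77 packets each add one t_tx.
Total = (3+78-1)·t_tx + 3·t_prop = 80·0.0376238 + 3·0.01785 = 3.06 ms.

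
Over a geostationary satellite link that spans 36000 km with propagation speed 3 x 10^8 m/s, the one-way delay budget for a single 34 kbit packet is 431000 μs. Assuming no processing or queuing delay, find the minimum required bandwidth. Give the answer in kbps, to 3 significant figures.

109 kbps

Propagation delay = 36000000 / 300000000 = 120000 μs.
Transmission budget = 431000 − 120000 = 311000 μs.
R ≥ L / t_tx = 34000 bits / 0.311 s = 109 kbps.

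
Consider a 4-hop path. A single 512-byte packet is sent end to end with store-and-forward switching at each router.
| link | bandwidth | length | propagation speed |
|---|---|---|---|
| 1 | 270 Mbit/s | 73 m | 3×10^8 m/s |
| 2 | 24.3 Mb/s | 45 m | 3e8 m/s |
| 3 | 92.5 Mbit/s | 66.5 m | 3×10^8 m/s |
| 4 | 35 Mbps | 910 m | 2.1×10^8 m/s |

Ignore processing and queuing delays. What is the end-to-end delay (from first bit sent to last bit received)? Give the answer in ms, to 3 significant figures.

0.350 ms

L = 512 × 8 = 4096 bits.
Transmission delays (L/R per hop): 0.0151704, 0.16856, 0.0442811, 0.117029 ms; sum = 0.34504 ms.
Propagation delays (d/s per hop): 0.000243333, 0.00015, 0.000221667, 0.00433333 ms; sum = 0.00494833 ms.
End-to-end = 0.350 ms.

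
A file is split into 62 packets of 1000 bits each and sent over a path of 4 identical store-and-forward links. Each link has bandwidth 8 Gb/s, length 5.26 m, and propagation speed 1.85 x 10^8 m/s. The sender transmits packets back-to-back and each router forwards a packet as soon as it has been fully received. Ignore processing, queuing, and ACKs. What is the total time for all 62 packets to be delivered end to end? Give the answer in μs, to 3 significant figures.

8.24 μs

Per-hop transmission t_tx = L/R = 1000/8000000000 = 0.125 μs.
Per-hop propagation t_prop = 5.26/185000000 = 0.0284324 μs.
Pipeline fill: first packet needs 4·t_tx to clear all hops; remaining 61 packets each add one t_tx.
Total = (4+62-1)·t_tx + 4·t_prop = 65·0.125 + 4·0.0284324 = 8.24 μs.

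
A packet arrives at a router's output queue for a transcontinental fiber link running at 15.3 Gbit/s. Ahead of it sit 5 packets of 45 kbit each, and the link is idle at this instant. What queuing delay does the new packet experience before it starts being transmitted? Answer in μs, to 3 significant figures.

14.7 μs

Each queued packet: L/R = 45000/15300000000 = 2.94118 μs.
5 queued → 14.7059 μs.
Queuing delay = 14.7 μs.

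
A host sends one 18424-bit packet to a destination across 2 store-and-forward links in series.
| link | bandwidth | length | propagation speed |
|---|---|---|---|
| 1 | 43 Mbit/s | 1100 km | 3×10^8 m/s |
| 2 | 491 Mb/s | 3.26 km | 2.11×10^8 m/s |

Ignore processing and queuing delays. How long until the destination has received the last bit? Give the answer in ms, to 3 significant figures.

Transmission delays (L/R per hop): 0.428465, 0.0375234 ms; sum = 0.465989 ms.
Propagation delays (d/s per hop): 3.66667, 0.0154502 ms; sum = 3.68212 ms.
End-to-end = 4.15 ms.

4.15 ms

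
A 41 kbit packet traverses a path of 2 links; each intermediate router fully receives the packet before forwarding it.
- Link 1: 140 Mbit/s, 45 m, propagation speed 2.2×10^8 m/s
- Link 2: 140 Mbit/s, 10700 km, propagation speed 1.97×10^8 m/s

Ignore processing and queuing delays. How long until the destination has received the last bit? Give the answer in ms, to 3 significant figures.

L = 41000 bits.
Transmission delay per hop = L/R = 41000/140000000 = 0.292857 ms; 2 hops → 0.585714 ms.
Propagation delays (d/s per hop): 0.000204545, 54.3147 ms; sum = 54.3149 ms.
End-to-end = 54.9 ms.

54.9 ms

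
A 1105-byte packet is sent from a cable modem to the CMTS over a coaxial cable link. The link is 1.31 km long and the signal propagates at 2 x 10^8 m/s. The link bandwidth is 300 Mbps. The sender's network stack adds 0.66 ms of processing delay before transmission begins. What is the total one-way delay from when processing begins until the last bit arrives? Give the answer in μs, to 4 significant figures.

L = 1105 × 8 = 8840 bits.
Transmission delay = L/R = 8840 / 300000000 = 29.4667 μs.
Propagation delay = d/s = 1310 m / 200000000 m/s = 6.55 μs.
Plus processing delay 0.66 ms = 660 μs.
Total = 696.0 μs.

696.0 μs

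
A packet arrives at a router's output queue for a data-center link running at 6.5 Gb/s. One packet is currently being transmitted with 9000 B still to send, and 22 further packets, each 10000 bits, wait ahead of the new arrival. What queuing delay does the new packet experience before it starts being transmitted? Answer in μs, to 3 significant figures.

Each queued packet: L/R = 10000/6500000000 = 1.53846 μs.
22 queued → 33.8462 μs.
Plus remaining 72000 bits of current packet: 11.0769 μs.
Queuing delay = 44.9 μs.

44.9 μs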